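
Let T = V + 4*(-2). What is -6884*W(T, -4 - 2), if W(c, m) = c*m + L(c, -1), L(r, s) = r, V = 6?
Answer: -68840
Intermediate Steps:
T = -2 (T = 6 + 4*(-2) = 6 - 8 = -2)
W(c, m) = c + c*m (W(c, m) = c*m + c = c + c*m)
-6884*W(T, -4 - 2) = -(-13768)*(1 + (-4 - 2)) = -(-13768)*(1 - 6) = -(-13768)*(-5) = -6884*10 = -68840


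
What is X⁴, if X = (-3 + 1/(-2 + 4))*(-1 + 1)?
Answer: 0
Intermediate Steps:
X = 0 (X = (-3 + 1/2)*0 = (-3 + ½)*0 = -5/2*0 = 0)
X⁴ = 0⁴ = 0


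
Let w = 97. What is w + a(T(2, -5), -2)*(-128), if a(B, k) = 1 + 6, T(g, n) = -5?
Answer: -799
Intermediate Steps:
a(B, k) = 7
w + a(T(2, -5), -2)*(-128) = 97 + 7*(-128) = 97 - 896 = -799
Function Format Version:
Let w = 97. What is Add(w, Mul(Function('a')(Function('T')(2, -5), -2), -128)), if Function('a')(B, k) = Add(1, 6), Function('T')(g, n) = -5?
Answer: -799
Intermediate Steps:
Function('a')(B, k) = 7
Add(w, Mul(Function('a')(Function('T')(2, -5), -2), -128)) = Add(97, Mul(7, -128)) = Add(97, -896) = -799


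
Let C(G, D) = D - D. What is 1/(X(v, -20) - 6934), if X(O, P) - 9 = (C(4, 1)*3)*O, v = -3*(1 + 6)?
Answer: -1/6925 ≈ -0.00014440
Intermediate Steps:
C(G, D) = 0
v = -21 (v = -3*7 = -21)
X(O, P) = 9 (X(O, P) = 9 + (0*3)*O = 9 + 0*O = 9 + 0 = 9)
1/(X(v, -20) - 6934) = 1/(9 - 6934) = 1/(-6925) = -1/6925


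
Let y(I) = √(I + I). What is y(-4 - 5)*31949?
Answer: 95847*I*√2 ≈ 1.3555e+5*I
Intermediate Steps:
y(I) = √2*√I (y(I) = √(2*I) = √2*√I)
y(-4 - 5)*31949 = (√2*√(-4 - 5))*31949 = (√2*√(-9))*31949 = (√2*(3*I))*31949 = (3*I*√2)*31949 = 95847*I*√2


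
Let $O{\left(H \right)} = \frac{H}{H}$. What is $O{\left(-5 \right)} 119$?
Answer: $119$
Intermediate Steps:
$O{\left(H \right)} = 1$
$O{\left(-5 \right)} 119 = 1 \cdot 119 = 119$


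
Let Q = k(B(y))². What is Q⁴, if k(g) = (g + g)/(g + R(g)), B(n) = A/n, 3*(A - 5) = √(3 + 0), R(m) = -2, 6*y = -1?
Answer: 2551971479779411955712/16786655174842630561 + 86046007316888715264*√3/16786655174842630561 ≈ 160.90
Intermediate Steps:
y = -⅙ (y = (⅙)*(-1) = -⅙ ≈ -0.16667)
A = 5 + √3/3 (A = 5 + √(3 + 0)/3 = 5 + √3/3 ≈ 5.5773)
B(n) = (5 + √3/3)/n
k(g) = 2*g/(-2 + g) (k(g) = (g + g)/(g - 2) = (2*g)/(-2 + g) = 2*g/(-2 + g))
Q = 4*(-30 - 2*√3)²/(-32 - 2*√3)² (Q = (2*((15 + √3)/(3*(-⅙)))/(-2 + (15 + √3)/(3*(-⅙))))² = (2*((⅓)*(-6)*(15 + √3))/(-2 + (⅓)*(-6)*(15 + √3)))² = (2*(-30 - 2*√3)/(-2 + (-30 - 2*√3)))² = (2*(-30 - 2*√3)/(-32 - 2*√3))² = 4*(-30 - 2*√3)²/(-32 - 2*√3)² ≈ 3.5616)
Q⁴ = (224688/64009 + 1896*√3/64009)⁴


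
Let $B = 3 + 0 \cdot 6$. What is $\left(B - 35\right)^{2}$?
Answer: $1024$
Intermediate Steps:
$B = 3$ ($B = 3 + 0 = 3$)
$\left(B - 35\right)^{2} = \left(3 - 35\right)^{2} = \left(-32\right)^{2} = 1024$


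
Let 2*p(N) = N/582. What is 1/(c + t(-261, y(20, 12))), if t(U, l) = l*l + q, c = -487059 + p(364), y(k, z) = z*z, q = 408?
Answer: -291/135581174 ≈ -2.1463e-6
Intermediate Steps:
y(k, z) = z²
p(N) = N/1164 (p(N) = (N/582)/2 = N/1164)
c = -141734078/291 (c = -487059 + (1/1164)*364 = -487059 + 91/291 = -141734078/291 ≈ -4.8706e+5)
t(U, l) = 408 + l² (t(U, l) = l*l + 408 = l² + 408 = 408 + l²)
1/(c + t(-261, y(20, 12))) = 1/(-141734078/291 + (408 + (12²)²)) = 1/(-141734078/291 + (408 + 144²)) = 1/(-141734078/291 + (408 + 20736)) = 1/(-141734078/291 + 21144) = 1/(-135581174/291) = -291/135581174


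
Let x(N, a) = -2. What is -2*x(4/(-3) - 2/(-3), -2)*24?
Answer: 96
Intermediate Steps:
-2*x(4/(-3) - 2/(-3), -2)*24 = -2*(-2)*24 = 4*24 = 96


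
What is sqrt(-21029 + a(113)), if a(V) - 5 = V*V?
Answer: I*sqrt(8255) ≈ 90.857*I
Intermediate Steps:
a(V) = 5 + V**2 (a(V) = 5 + V*V = 5 + V**2)
sqrt(-21029 + a(113)) = sqrt(-21029 + (5 + 113**2)) = sqrt(-21029 + (5 + 12769)) = sqrt(-21029 + 12774) = sqrt(-8255) = I*sqrt(8255)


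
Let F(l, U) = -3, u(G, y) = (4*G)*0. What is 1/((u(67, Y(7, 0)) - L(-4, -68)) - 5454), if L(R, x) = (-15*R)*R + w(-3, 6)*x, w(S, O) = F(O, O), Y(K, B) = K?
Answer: -1/5418 ≈ -0.00018457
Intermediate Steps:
u(G, y) = 0
w(S, O) = -3
L(R, x) = -15*R² - 3*x (L(R, x) = (-15*R)*R - 3*x = -15*R² - 3*x)
1/((u(67, Y(7, 0)) - L(-4, -68)) - 5454) = 1/((0 - (-15*(-4)² - 3*(-68))) - 5454) = 1/((0 - (-15*16 + 204)) - 5454) = 1/((0 - (-240 + 204)) - 5454) = 1/((0 - 1*(-36)) - 5454) = 1/((0 + 36) - 5454) = 1/(36 - 5454) = 1/(-5418) = -1/5418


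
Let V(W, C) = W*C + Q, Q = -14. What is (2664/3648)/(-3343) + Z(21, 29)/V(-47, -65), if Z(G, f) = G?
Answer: 10333305/1545241576 ≈ 0.0066872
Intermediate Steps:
V(W, C) = -14 + C*W (V(W, C) = W*C - 14 = C*W - 14 = -14 + C*W)
(2664/3648)/(-3343) + Z(21, 29)/V(-47, -65) = (2664/3648)/(-3343) + 21/(-14 - 65*(-47)) = (2664*(1/3648))*(-1/3343) + 21/(-14 + 3055) = (111/152)*(-1/3343) + 21/3041 = -111/508136 + 21*(1/3041) = -111/508136 + 21/3041 = 10333305/1545241576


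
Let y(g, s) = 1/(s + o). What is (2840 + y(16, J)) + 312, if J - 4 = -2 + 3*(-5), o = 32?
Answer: 59889/19 ≈ 3152.1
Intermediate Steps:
J = -13 (J = 4 + (-2 + 3*(-5)) = 4 + (-2 - 15) = 4 - 17 = -13)
y(g, s) = 1/(32 + s) (y(g, s) = 1/(s + 32) = 1/(32 + s))
(2840 + y(16, J)) + 312 = (2840 + 1/(32 - 13)) + 312 = (2840 + 1/19) + 312 = 53961/19 + 312 = 59889/19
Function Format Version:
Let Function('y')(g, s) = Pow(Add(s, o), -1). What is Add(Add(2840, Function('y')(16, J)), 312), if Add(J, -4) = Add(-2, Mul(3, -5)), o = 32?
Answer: Rational(59889, 19) ≈ 3152.1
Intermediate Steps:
J = -13 (J = Add(4, Add(-2, Mul(3, -5))) = Add(4, Add(-2, -15)) = Add(4, -17) = -13)
Function('y')(g, s) = Pow(Add(32, s), -1) (Function('y')(g, s) = Pow(Add(s, 32), -1) = Pow(Add(32, s), -1))
Add(Add(2840, Function('y')(16, J)), 312) = Add(Add(2840, Pow(Add(32, -13), -1)), 312) = Add(Add(2840, Pow(19, -1)), 312) = Add(Add(2840, Rational(1, 19)), 312) = Add(Rational(53961, 19), 312) = Rational(59889, 19)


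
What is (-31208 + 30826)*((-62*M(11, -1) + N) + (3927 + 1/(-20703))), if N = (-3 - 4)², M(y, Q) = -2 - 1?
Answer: -32915368070/20703 ≈ -1.5899e+6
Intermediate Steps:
M(y, Q) = -3
N = 49 (N = (-7)² = 49)
(-31208 + 30826)*((-62*M(11, -1) + N) + (3927 + 1/(-20703))) = (-31208 + 30826)*((-62*(-3) + 49) + (3927 + 1/(-20703))) = -382*((186 + 49) + (3927 - 1/20703)) = -382*(235 + 81300680/20703) = -382*86165885/20703 = -32915368070/20703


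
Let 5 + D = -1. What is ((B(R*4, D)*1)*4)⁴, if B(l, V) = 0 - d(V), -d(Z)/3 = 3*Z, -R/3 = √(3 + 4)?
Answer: 2176782336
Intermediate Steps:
D = -6 (D = -5 - 1 = -6)
R = -3*√7 (R = -3*√(3 + 4) = -3*√7 ≈ -7.9373)
d(Z) = -9*Z
B(l, V) = 9*V (B(l, V) = 0 - (-9)*V = 0 + 9*V = 9*V)
((B(R*4, D)*1)*4)⁴ = (((9*(-6))*1)*4)⁴ = (-54*1*4)⁴ = (-54*4)⁴ = (-216)⁴ = 2176782336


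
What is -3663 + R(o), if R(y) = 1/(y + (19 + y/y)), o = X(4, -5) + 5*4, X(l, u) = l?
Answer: -161171/44 ≈ -3663.0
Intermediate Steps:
o = 24 (o = 4 + 5*4 = 4 + 20 = 24)
R(y) = 1/(20 + y) (R(y) = 1/(y + (19 + 1)) = 1/(y + 20) = 1/(20 + y))
-3663 + R(o) = -3663 + 1/(20 + 24) = -3663 + 1/44 = -161171/44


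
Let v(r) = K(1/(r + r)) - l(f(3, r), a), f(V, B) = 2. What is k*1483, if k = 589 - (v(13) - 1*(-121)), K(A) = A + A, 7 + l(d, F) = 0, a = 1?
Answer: 8886136/13 ≈ 6.8355e+5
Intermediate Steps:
l(d, F) = -7 (l(d, F) = -7 + 0 = -7)
K(A) = 2*A
v(r) = 7 + 1/r (v(r) = 2/(r + r) - 1*(-7) = 2/((2*r)) + 7 = 2*(1/(2*r)) + 7 = 1/r + 7 = 7 + 1/r)
k = 5992/13 (k = 589 - ((7 + 1/13) - 1*(-121)) = 589 - ((7 + 1/13) + 121) = 589 - (92/13 + 121) = 589 - 1*1665/13 = 589 - 1665/13 = 5992/13 ≈ 460.92)
k*1483 = (5992/13)*1483 = 8886136/13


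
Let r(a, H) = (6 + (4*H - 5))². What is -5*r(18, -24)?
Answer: -45125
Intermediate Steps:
r(a, H) = (1 + 4*H)² (r(a, H) = (6 + (-5 + 4*H))² = (1 + 4*H)²)
-5*r(18, -24) = -5*(1 + 4*(-24))² = -5*(1 - 96)² = -5*(-95)² = -5*9025 = -45125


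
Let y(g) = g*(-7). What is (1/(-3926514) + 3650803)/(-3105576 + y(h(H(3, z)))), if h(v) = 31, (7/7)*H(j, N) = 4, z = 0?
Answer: -14334929090741/12194939695602 ≈ -1.1755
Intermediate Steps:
H(j, N) = 4
y(g) = -7*g
(1/(-3926514) + 3650803)/(-3105576 + y(h(H(3, z)))) = (1/(-3926514) + 3650803)/(-3105576 - 7*31) = (-1/3926514 + 3650803)/(-3105576 - 217) = (14334929090741/3926514)/(-3105793) = (14334929090741/3926514)*(-1/3105793) = -14334929090741/12194939695602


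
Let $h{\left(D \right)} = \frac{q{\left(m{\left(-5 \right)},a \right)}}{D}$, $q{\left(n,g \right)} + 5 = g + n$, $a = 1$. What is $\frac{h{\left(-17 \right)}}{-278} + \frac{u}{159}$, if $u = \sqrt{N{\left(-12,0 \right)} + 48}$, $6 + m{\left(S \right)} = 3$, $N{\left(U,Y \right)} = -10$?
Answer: $- \frac{7}{4726} + \frac{\sqrt{38}}{159} \approx 0.037289$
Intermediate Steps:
$m{\left(S \right)} = -3$ ($m{\left(S \right)} = -6 + 3 = -3$)
$q{\left(n,g \right)} = -5 + g + n$ ($q{\left(n,g \right)} = -5 + \left(g + n\right) = -5 + g + n$)
$h{\left(D \right)} = - \frac{7}{D}$ ($h{\left(D \right)} = \frac{-5 + 1 - 3}{D} = - \frac{7}{D}$)
$u = \sqrt{38}$ ($u = \sqrt{-10 + 48} = \sqrt{38} \approx 6.1644$)
$\frac{h{\left(-17 \right)}}{-278} + \frac{u}{159} = \frac{\left(-7\right) \frac{1}{-17}}{-278} + \frac{\sqrt{38}}{159} = \left(-7\right) \left(- \frac{1}{17}\right) \left(- \frac{1}{278}\right) + \sqrt{38} \cdot \frac{1}{159} = \frac{7}{17} \left(- \frac{1}{278}\right) + \frac{\sqrt{38}}{159} = - \frac{7}{4726} + \frac{\sqrt{38}}{159}$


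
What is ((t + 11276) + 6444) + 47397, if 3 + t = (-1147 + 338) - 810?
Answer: 63495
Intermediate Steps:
t = -1622 (t = -3 + ((-1147 + 338) - 810) = -3 + (-809 - 810) = -3 - 1619 = -1622)
((t + 11276) + 6444) + 47397 = ((-1622 + 11276) + 6444) + 47397 = (9654 + 6444) + 47397 = 16098 + 47397 = 63495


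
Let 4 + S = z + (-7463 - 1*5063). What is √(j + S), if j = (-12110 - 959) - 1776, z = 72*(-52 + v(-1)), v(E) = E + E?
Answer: I*√31263 ≈ 176.81*I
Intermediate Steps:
v(E) = 2*E
z = -3888 (z = 72*(-52 + 2*(-1)) = 72*(-52 - 2) = 72*(-54) = -3888)
j = -14845 (j = -13069 - 1776 = -14845)
S = -16418 (S = -4 + (-3888 + (-7463 - 1*5063)) = -4 + (-3888 + (-7463 - 5063)) = -4 + (-3888 - 12526) = -4 - 16414 = -16418)
√(j + S) = √(-14845 - 16418) = √(-31263) = I*√31263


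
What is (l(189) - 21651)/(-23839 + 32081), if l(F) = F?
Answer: -10731/4121 ≈ -2.6040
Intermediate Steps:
(l(189) - 21651)/(-23839 + 32081) = (189 - 21651)/(-23839 + 32081) = -21462/8242 = -21462*1/8242 = -10731/4121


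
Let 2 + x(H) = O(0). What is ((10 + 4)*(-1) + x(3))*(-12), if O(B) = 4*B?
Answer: 192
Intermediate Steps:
x(H) = -2 (x(H) = -2 + 4*0 = -2 + 0 = -2)
((10 + 4)*(-1) + x(3))*(-12) = ((10 + 4)*(-1) - 2)*(-12) = (14*(-1) - 2)*(-12) = (-14 - 2)*(-12) = -16*(-12) = 192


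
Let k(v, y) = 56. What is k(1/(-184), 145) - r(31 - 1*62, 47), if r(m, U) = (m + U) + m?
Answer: 71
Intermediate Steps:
r(m, U) = U + 2*m (r(m, U) = (U + m) + m = U + 2*m)
k(1/(-184), 145) - r(31 - 1*62, 47) = 56 - (47 + 2*(31 - 1*62)) = 56 - (47 + 2*(31 - 62)) = 56 - (47 + 2*(-31)) = 56 - (47 - 62) = 56 - 1*(-15) = 56 + 15 = 71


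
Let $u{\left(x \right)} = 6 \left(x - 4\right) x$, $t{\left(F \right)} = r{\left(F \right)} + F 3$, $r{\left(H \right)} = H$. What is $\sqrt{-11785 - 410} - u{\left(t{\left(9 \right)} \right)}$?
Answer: $-6912 + 3 i \sqrt{1355} \approx -6912.0 + 110.43 i$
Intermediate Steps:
$t{\left(F \right)} = 4 F$ ($t{\left(F \right)} = F + F 3 = F + 3 F = 4 F$)
$u{\left(x \right)} = x \left(-24 + 6 x\right)$ ($u{\left(x \right)} = 6 \left(-4 + x\right) x = \left(-24 + 6 x\right) x = x \left(-24 + 6 x\right)$)
$\sqrt{-11785 - 410} - u{\left(t{\left(9 \right)} \right)} = \sqrt{-11785 - 410} - 6 \cdot 4 \cdot 9 \left(-4 + 4 \cdot 9\right) = \sqrt{-12195} - 6 \cdot 36 \left(-4 + 36\right) = 3 i \sqrt{1355} - 6 \cdot 36 \cdot 32 = 3 i \sqrt{1355} - 6912 = -6912 + 3 i \sqrt{1355}$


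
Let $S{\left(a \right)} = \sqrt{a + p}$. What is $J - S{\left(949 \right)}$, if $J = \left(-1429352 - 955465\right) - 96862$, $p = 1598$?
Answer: $-2481679 - 3 \sqrt{283} \approx -2.4817 \cdot 10^{6}$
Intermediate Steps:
$J = -2481679$ ($J = -2384817 - 96862 = -2481679$)
$S{\left(a \right)} = \sqrt{1598 + a}$ ($S{\left(a \right)} = \sqrt{a + 1598} = \sqrt{1598 + a}$)
$J - S{\left(949 \right)} = -2481679 - \sqrt{1598 + 949} = -2481679 - \sqrt{2547} = -2481679 - 3 \sqrt{283}$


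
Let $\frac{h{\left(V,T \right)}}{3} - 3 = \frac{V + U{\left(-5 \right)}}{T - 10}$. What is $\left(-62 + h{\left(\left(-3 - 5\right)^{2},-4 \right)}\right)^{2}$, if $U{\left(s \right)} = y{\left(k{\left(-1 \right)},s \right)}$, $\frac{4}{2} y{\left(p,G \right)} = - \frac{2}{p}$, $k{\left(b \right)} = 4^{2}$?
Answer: $\frac{223233481}{50176} \approx 4449.0$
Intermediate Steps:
$k{\left(b \right)} = 16$
$y{\left(p,G \right)} = - \frac{1}{p}$ ($y{\left(p,G \right)} = \frac{\left(-2\right) \frac{1}{p}}{2} = - \frac{1}{p}$)
$U{\left(s \right)} = - \frac{1}{16}$
$h{\left(V,T \right)} = 9 + \frac{3 \left(- \frac{1}{16} + V\right)}{-10 + T}$ ($h{\left(V,T \right)} = 9 + 3 \frac{V - \frac{1}{16}}{T - 10} = 9 + 3 \frac{- \frac{1}{16} + V}{-10 + T} = 9 + \frac{3 \left(- \frac{1}{16} + V\right)}{-10 + T}$)
$\left(-62 + h{\left(\left(-3 - 5\right)^{2},-4 \right)}\right)^{2} = \left(-62 + \frac{3 \left(-481 + 16 \left(-3 - 5\right)^{2} + 48 \left(-4\right)\right)}{16 \left(-10 - 4\right)}\right)^{2} = \left(-62 + \frac{3 \left(-481 + 16 \left(-8\right)^{2} - 192\right)}{16 \left(-14\right)}\right)^{2} = \left(-62 + \frac{3}{16} \left(- \frac{1}{14}\right) \left(-481 + 16 \cdot 64 - 192\right)\right)^{2} = \left(-62 + \frac{3}{16} \left(- \frac{1}{14}\right) \left(-481 + 1024 - 192\right)\right)^{2} = \left(-62 + \frac{3}{16} \left(- \frac{1}{14}\right) 351\right)^{2} = \left(-62 - \frac{1053}{224}\right)^{2} = \left(- \frac{14941}{224}\right)^{2} = \frac{223233481}{50176}$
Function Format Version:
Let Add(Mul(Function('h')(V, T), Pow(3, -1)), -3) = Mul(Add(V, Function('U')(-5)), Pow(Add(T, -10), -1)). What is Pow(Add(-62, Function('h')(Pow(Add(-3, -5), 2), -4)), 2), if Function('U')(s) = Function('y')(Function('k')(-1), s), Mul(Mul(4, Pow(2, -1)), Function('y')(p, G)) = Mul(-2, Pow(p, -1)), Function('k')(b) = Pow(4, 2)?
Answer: Rational(223233481, 50176) ≈ 4449.0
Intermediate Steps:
Function('k')(b) = 16
Function('y')(p, G) = Mul(-1, Pow(p, -1)) (Function('y')(p, G) = Mul(Rational(1, 2), Mul(-2, Pow(p, -1))) = Mul(-1, Pow(p, -1)))
Function('U')(s) = Rational(-1, 16) (Function('U')(s) = Mul(-1, Pow(16, -1)) = Mul(-1, Rational(1, 16)) = Rational(-1, 16))
Function('h')(V, T) = Add(9, Mul(3, Pow(Add(-10, T), -1), Add(Rational(-1, 16), V))) (Function('h')(V, T) = Add(9, Mul(3, Mul(Add(V, Rational(-1, 16)), Pow(Add(T, -10), -1)))) = Add(9, Mul(3, Mul(Add(Rational(-1, 16), V), Pow(Add(-10, T), -1)))) = Add(9, Mul(3, Mul(Pow(Add(-10, T), -1), Add(Rational(-1, 16), V)))) = Add(9, Mul(3, Pow(Add(-10, T), -1), Add(Rational(-1, 16), V))))
Pow(Add(-62, Function('h')(Pow(Add(-3, -5), 2), -4)), 2) = Pow(Add(-62, Mul(Rational(3, 16), Pow(Add(-10, -4), -1), Add(-481, Mul(16, Pow(Add(-3, -5), 2)), Mul(48, -4)))), 2) = Pow(Add(-62, Mul(Rational(3, 16), Pow(-14, -1), Add(-481, Mul(16, Pow(-8, 2)), -192))), 2) = Pow(Add(-62, Mul(Rational(3, 16), Rational(-1, 14), Add(-481, Mul(16, 64), -192))), 2) = Pow(Add(-62, Mul(Rational(3, 16), Rational(-1, 14), Add(-481, 1024, -192))), 2) = Pow(Add(-62, Mul(Rational(3, 16), Rational(-1, 14), 351)), 2) = Pow(Add(-62, Rational(-1053, 224)), 2) = Pow(Rational(-14941, 224), 2) = Rational(223233481, 50176)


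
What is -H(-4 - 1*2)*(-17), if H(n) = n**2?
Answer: 612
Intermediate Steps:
-H(-4 - 1*2)*(-17) = -(-4 - 1*2)**2*(-17) = -(-4 - 2)**2*(-17) = -1*(-6)**2*(-17) = -1*36*(-17) = -36*(-17) = 612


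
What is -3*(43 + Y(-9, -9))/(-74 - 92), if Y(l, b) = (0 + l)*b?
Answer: 186/83 ≈ 2.2410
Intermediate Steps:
Y(l, b) = b*l (Y(l, b) = l*b = b*l)
-3*(43 + Y(-9, -9))/(-74 - 92) = -3*(43 - 9*(-9))/(-74 - 92) = -3*(43 + 81)/(-166) = -372*(-1)/166 = -3*(-62/83) = 186/83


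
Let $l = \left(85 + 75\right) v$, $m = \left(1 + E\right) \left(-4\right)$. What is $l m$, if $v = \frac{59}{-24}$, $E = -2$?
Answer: $- \frac{4720}{3} \approx -1573.3$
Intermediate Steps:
$v = - \frac{59}{24}$ ($v = 59 \left(- \frac{1}{24}\right) = - \frac{59}{24} \approx -2.4583$)
$m = 4$ ($m = \left(1 - 2\right) \left(-4\right) = \left(-1\right) \left(-4\right) = 4$)
$l = - \frac{1180}{3}$ ($l = \left(85 + 75\right) \left(- \frac{59}{24}\right) = 160 \left(- \frac{59}{24}\right) = - \frac{1180}{3} \approx -393.33$)
$l m = \left(- \frac{1180}{3}\right) 4 = - \frac{4720}{3}$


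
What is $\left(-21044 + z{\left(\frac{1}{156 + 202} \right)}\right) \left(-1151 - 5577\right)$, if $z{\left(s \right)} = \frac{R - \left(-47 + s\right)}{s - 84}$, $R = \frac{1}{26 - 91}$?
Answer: $\frac{276749628208056}{1954615} \approx 1.4159 \cdot 10^{8}$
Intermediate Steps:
$R = - \frac{1}{65}$ ($R = \frac{1}{-65} = - \frac{1}{65} \approx -0.015385$)
$z{\left(s \right)} = \frac{\frac{3054}{65} - s}{-84 + s}$ ($z{\left(s \right)} = \frac{- \frac{1}{65} - \left(-47 + s\right)}{s - 84} = \frac{\frac{3054}{65} - s}{-84 + s}$)
$\left(-21044 + z{\left(\frac{1}{156 + 202} \right)}\right) \left(-1151 - 5577\right) = \left(-21044 + \frac{\frac{3054}{65} - \frac{1}{156 + 202}}{-84 + \frac{1}{156 + 202}}\right) \left(-1151 - 5577\right) = \left(-21044 + \frac{\frac{3054}{65} - \frac{1}{358}}{-84 + \frac{1}{358}}\right) \left(-1151 - 5577\right) = \left(-21044 + \frac{\frac{3054}{65} - \frac{1}{358}}{-84 + \frac{1}{358}}\right) \left(-6728\right) = \left(-21044 + \frac{\frac{3054}{65} - \frac{1}{358}}{- \frac{30071}{358}}\right) \left(-6728\right) = \left(-21044 - \frac{1093267}{1954615}\right) \left(-6728\right) = \left(- \frac{41134011327}{1954615}\right) \left(-6728\right) = \frac{276749628208056}{1954615}$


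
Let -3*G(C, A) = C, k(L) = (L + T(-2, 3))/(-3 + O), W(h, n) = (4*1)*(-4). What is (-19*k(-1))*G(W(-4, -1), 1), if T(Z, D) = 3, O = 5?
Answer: -304/3 ≈ -101.33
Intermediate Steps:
W(h, n) = -16 (W(h, n) = 4*(-4) = -16)
k(L) = 3/2 + L/2 (k(L) = (L + 3)/(-3 + 5) = (3 + L)/2 = (3 + L)*(½) = 3/2 + L/2)
G(C, A) = -C/3
(-19*k(-1))*G(W(-4, -1), 1) = (-19*(3/2 + (½)*(-1)))*(-⅓*(-16)) = -19*(3/2 - ½)*(16/3) = -19*1*(16/3) = -19*16/3 = -304/3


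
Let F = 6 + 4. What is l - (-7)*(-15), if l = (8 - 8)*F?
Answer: -105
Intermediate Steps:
F = 10
l = 0 (l = (8 - 8)*10 = 0*10 = 0)
l - (-7)*(-15) = 0 - (-7)*(-15) = 0 - 1*105 = 0 - 105 = -105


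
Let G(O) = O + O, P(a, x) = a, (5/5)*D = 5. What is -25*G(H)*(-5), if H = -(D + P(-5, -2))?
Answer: 0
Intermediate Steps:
D = 5
H = 0 (H = -(5 - 5) = -1*0 = 0)
G(O) = 2*O
-25*G(H)*(-5) = -50*0*(-5) = -25*0*(-5) = 0*(-5) = 0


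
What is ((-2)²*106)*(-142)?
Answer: -60208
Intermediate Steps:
((-2)²*106)*(-142) = (4*106)*(-142) = 424*(-142) = -60208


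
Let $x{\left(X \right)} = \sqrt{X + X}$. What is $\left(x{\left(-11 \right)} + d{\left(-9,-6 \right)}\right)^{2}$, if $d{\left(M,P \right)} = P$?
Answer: $\left(6 - i \sqrt{22}\right)^{2} \approx 14.0 - 56.285 i$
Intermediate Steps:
$x{\left(X \right)} = \sqrt{2} \sqrt{X}$ ($x{\left(X \right)} = \sqrt{2 X} = \sqrt{2} \sqrt{X}$)
$\left(x{\left(-11 \right)} + d{\left(-9,-6 \right)}\right)^{2} = \left(\sqrt{2} \sqrt{-11} - 6\right)^{2} = \left(\sqrt{2} i \sqrt{11} - 6\right)^{2} = \left(i \sqrt{22} - 6\right)^{2} = \left(-6 + i \sqrt{22}\right)^{2}$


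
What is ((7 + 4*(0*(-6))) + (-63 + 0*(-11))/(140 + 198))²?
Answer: 5303809/114244 ≈ 46.425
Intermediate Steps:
((7 + 4*(0*(-6))) + (-63 + 0*(-11))/(140 + 198))² = ((7 + 4*0) + (-63 + 0)/338)² = ((7 + 0) - 63*1/338)² = (7 - 63/338)² = (2303/338)² = 5303809/114244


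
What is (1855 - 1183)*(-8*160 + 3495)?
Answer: 1488480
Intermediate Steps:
(1855 - 1183)*(-8*160 + 3495) = 672*(-1280 + 3495) = 672*2215 = 1488480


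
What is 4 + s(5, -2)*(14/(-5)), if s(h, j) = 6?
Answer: -64/5 ≈ -12.800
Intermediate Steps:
4 + s(5, -2)*(14/(-5)) = 4 + 6*(14/(-5)) = 4 + 6*(14*(-⅕)) = 4 + 6*(-14/5) = 4 - 84/5 = -64/5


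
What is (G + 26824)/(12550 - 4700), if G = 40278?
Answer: 33551/3925 ≈ 8.5480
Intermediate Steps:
(G + 26824)/(12550 - 4700) = (40278 + 26824)/(12550 - 4700) = 67102/7850 = 67102*(1/7850) = 33551/3925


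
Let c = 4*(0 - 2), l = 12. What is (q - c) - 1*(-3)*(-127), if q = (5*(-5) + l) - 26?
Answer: -412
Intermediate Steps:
c = -8 (c = 4*(-2) = -8)
q = -39 (q = (5*(-5) + 12) - 26 = (-25 + 12) - 26 = -13 - 26 = -39)
(q - c) - 1*(-3)*(-127) = (-39 - 1*(-8)) - 1*(-3)*(-127) = (-39 + 8) + 3*(-127) = -31 - 381 = -412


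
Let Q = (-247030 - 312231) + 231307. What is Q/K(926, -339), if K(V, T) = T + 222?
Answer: 109318/39 ≈ 2803.0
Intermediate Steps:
K(V, T) = 222 + T
Q = -327954 (Q = -559261 + 231307 = -327954)
Q/K(926, -339) = -327954/(222 - 339) = -327954/(-117) = -327954*(-1/117) = 109318/39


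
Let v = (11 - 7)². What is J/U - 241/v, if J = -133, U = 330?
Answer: -40829/2640 ≈ -15.466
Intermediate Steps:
v = 16 (v = 4² = 16)
J/U - 241/v = -133/330 - 241/16 = -40829/2640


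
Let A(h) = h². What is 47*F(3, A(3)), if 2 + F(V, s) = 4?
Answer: 94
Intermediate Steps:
F(V, s) = 2 (F(V, s) = -2 + 4 = 2)
47*F(3, A(3)) = 47*2 = 94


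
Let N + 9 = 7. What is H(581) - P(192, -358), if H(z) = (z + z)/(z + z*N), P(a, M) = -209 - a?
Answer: 399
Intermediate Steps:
N = -2 (N = -9 + 7 = -2)
H(z) = -2 (H(z) = (z + z)/(z + z*(-2)) = (2*z)/(z - 2*z) = (2*z)/((-z)) = (2*z)*(-1/z) = -2)
H(581) - P(192, -358) = -2 - (-209 - 1*192) = -2 - (-209 - 192) = -2 - 1*(-401) = -2 + 401 = 399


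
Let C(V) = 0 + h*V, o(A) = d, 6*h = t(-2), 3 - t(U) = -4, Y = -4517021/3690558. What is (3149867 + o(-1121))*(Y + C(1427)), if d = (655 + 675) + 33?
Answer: 3224573279525980/615093 ≈ 5.2424e+9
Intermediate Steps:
Y = -4517021/3690558 (Y = -4517021*1/3690558 = -4517021/3690558 ≈ -1.2239)
t(U) = 7 (t(U) = 3 - 1*(-4) = 3 + 4 = 7)
h = 7/6 (h = (1/6)*7 = 7/6 ≈ 1.1667)
d = 1363 (d = 1330 + 33 = 1363)
o(A) = 1363
C(V) = 7*V/6 (C(V) = 0 + 7*V/6 = 7*V/6)
(3149867 + o(-1121))*(Y + C(1427)) = (3149867 + 1363)*(-4517021/3690558 + (7/6)*1427) = 3151230*(-4517021/3690558 + 9989/6) = 3151230*(3069823478/1845279) = 3224573279525980/615093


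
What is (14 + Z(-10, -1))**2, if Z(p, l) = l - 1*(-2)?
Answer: 225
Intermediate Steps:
Z(p, l) = 2 + l (Z(p, l) = l + 2 = 2 + l)
(14 + Z(-10, -1))**2 = (14 + (2 - 1))**2 = (14 + 1)**2 = 15**2 = 225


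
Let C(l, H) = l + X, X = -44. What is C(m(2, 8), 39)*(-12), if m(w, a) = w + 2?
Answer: 480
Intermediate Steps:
m(w, a) = 2 + w
C(l, H) = -44 + l (C(l, H) = l - 44 = -44 + l)
C(m(2, 8), 39)*(-12) = (-44 + (2 + 2))*(-12) = (-44 + 4)*(-12) = -40*(-12) = 480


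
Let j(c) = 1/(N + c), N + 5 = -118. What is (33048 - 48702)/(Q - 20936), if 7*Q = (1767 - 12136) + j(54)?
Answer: 3780441/5413775 ≈ 0.69830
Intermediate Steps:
N = -123 (N = -5 - 118 = -123)
j(c) = 1/(-123 + c)
Q = -715462/483 (Q = ((1767 - 12136) + 1/(-123 + 54))/7 = (-10369 + 1/(-69))/7 = (-10369 - 1/69)/7 = (⅐)*(-715462/69) = -715462/483 ≈ -1481.3)
(33048 - 48702)/(Q - 20936) = (33048 - 48702)/(-715462/483 - 20936) = -15654/(-10827550/483) = -15654*(-483/10827550) = 3780441/5413775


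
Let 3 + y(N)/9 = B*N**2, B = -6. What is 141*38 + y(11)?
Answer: -1203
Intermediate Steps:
y(N) = -27 - 54*N**2 (y(N) = -27 + 9*(-6*N**2) = -27 - 54*N**2)
141*38 + y(11) = 141*38 + (-27 - 54*11**2) = 5358 + (-27 - 54*121) = 5358 + (-27 - 6534) = 5358 - 6561 = -1203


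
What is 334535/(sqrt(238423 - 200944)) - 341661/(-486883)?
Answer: 341661/486883 + 334535*sqrt(39)/1209 ≈ 1728.7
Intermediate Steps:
334535/(sqrt(238423 - 200944)) - 341661/(-486883) = 334535/(sqrt(37479)) - 341661*(-1/486883) = 334535/((31*sqrt(39))) + 341661/486883 = 334535*(sqrt(39)/1209) + 341661/486883 = 334535*sqrt(39)/1209 + 341661/486883 = 341661/486883 + 334535*sqrt(39)/1209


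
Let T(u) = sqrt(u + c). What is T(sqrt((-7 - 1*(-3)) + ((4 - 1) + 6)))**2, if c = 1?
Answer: 1 + sqrt(5) ≈ 3.2361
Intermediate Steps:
T(u) = sqrt(1 + u) (T(u) = sqrt(u + 1) = sqrt(1 + u))
T(sqrt((-7 - 1*(-3)) + ((4 - 1) + 6)))**2 = (sqrt(1 + sqrt((-7 - 1*(-3)) + ((4 - 1) + 6))))**2 = (sqrt(1 + sqrt((-7 + 3) + (3 + 6))))**2 = (sqrt(1 + sqrt(-4 + 9)))**2 = (sqrt(1 + sqrt(5)))**2 = 1 + sqrt(5)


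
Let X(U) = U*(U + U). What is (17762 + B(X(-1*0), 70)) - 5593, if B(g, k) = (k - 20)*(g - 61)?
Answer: 9119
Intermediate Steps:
X(U) = 2*U**2 (X(U) = U*(2*U) = 2*U**2)
B(g, k) = (-61 + g)*(-20 + k) (B(g, k) = (-20 + k)*(-61 + g) = (-61 + g)*(-20 + k))
(17762 + B(X(-1*0), 70)) - 5593 = (17762 + (1220 - 61*70 - 40*(-1*0)**2 + (2*(-1*0)**2)*70)) - 5593 = (17762 + (1220 - 4270 - 40*0**2 + (2*0**2)*70)) - 5593 = (17762 + (1220 - 4270 - 40*0 + (2*0)*70)) - 5593 = (17762 + (1220 - 4270 - 20*0 + 0*70)) - 5593 = (17762 + (1220 - 4270 + 0 + 0)) - 5593 = (17762 - 3050) - 5593 = 14712 - 5593 = 9119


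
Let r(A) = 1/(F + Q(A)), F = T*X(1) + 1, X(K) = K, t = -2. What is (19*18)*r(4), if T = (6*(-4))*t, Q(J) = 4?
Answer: 342/53 ≈ 6.4528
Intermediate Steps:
T = 48 (T = (6*(-4))*(-2) = -24*(-2) = 48)
F = 49 (F = 48*1 + 1 = 48 + 1 = 49)
r(A) = 1/53 (r(A) = 1/(49 + 4) = 1/53)
(19*18)*r(4) = (19*18)*(1/53) = 342*(1/53) = 342/53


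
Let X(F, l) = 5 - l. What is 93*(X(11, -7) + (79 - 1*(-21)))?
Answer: 10416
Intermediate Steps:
93*(X(11, -7) + (79 - 1*(-21))) = 93*((5 - 1*(-7)) + (79 - 1*(-21))) = 93*((5 + 7) + (79 + 21)) = 93*(12 + 100) = 93*112 = 10416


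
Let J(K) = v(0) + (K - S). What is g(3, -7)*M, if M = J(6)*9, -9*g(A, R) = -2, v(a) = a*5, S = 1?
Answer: 10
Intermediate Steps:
v(a) = 5*a
J(K) = -1 + K (J(K) = 5*0 + (K - 1*1) = 0 + (K - 1) = 0 + (-1 + K) = -1 + K)
g(A, R) = 2/9 (g(A, R) = -⅑*(-2) = 2/9)
M = 45 (M = (-1 + 6)*9 = 5*9 = 45)
g(3, -7)*M = (2/9)*45 = 10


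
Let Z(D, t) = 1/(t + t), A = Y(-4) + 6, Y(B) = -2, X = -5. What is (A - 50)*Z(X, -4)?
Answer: 23/4 ≈ 5.7500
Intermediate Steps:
A = 4 (A = -2 + 6 = 4)
Z(D, t) = 1/(2*t)
(A - 50)*Z(X, -4) = (4 - 50)*((1/2)/(-4)) = -23*(-1)/4 = -46*(-1/8) = 23/4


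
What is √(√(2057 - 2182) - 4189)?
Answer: √(-4189 + 5*I*√5) ≈ 0.0864 + 64.723*I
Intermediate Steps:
√(√(2057 - 2182) - 4189) = √(√(-125) - 4189) = √(5*I*√5 - 4189) = √(-4189 + 5*I*√5)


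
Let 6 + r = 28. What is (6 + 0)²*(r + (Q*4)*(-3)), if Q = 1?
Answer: 360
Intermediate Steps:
r = 22 (r = -6 + 28 = 22)
(6 + 0)²*(r + (Q*4)*(-3)) = (6 + 0)²*(22 + (1*4)*(-3)) = 6²*(22 + 4*(-3)) = 36*(22 - 12) = 36*10 = 360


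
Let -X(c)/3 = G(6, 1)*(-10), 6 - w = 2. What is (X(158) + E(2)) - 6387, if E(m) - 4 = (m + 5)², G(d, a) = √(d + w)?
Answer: -6334 + 30*√10 ≈ -6239.1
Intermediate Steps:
w = 4 (w = 6 - 1*2 = 6 - 2 = 4)
G(d, a) = √(4 + d) (G(d, a) = √(d + 4) = √(4 + d))
E(m) = 4 + (5 + m)² (E(m) = 4 + (m + 5)² = 4 + (5 + m)²)
X(c) = 30*√10 (X(c) = -3*√(4 + 6)*(-10) = -3*√10*(-10) = -(-30)*√10 = 30*√10)
(X(158) + E(2)) - 6387 = (30*√10 + (4 + (5 + 2)²)) - 6387 = (30*√10 + (4 + 7²)) - 6387 = (30*√10 + (4 + 49)) - 6387 = (30*√10 + 53) - 6387 = (53 + 30*√10) - 6387 = -6334 + 30*√10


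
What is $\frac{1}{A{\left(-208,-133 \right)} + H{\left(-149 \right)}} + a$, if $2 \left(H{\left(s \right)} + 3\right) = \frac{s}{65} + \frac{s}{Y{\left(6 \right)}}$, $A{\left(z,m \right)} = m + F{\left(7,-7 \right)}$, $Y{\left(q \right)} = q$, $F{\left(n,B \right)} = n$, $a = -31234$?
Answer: $- \frac{3473190346}{111199} \approx -31234.0$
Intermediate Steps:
$A{\left(z,m \right)} = 7 + m$ ($A{\left(z,m \right)} = m + 7 = 7 + m$)
$H{\left(s \right)} = -3 + \frac{71 s}{780}$ ($H{\left(s \right)} = -3 + \frac{\frac{s}{65} + \frac{s}{6}}{2} = -3 + \frac{\frac{71}{390} s}{2} = -3 + \frac{71 s}{780}$)
$\frac{1}{A{\left(-208,-133 \right)} + H{\left(-149 \right)}} + a = \frac{1}{\left(7 - 133\right) + \left(-3 + \frac{71}{780} \left(-149\right)\right)} - 31234 = \frac{1}{-126 - \frac{12919}{780}} - 31234 = \frac{1}{- \frac{111199}{780}} - 31234 = - \frac{780}{111199} - 31234 = - \frac{3473190346}{111199}$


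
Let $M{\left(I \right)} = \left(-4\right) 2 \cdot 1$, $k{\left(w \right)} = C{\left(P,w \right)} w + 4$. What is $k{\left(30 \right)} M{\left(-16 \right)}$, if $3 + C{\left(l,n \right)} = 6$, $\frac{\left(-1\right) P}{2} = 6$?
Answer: $-752$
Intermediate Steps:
$P = -12$ ($P = \left(-2\right) 6 = -12$)
$C{\left(l,n \right)} = 3$ ($C{\left(l,n \right)} = -3 + 6 = 3$)
$k{\left(w \right)} = 4 + 3 w$ ($k{\left(w \right)} = 3 w + 4 = 4 + 3 w$)
$M{\left(I \right)} = -8$ ($M{\left(I \right)} = \left(-8\right) 1 = -8$)
$k{\left(30 \right)} M{\left(-16 \right)} = \left(4 + 3 \cdot 30\right) \left(-8\right) = \left(4 + 90\right) \left(-8\right) = 94 \left(-8\right) = -752$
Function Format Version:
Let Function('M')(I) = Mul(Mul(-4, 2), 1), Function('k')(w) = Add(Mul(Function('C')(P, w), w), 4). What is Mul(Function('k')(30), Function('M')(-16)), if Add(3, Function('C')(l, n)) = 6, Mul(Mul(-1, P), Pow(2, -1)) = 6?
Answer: -752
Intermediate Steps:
P = -12 (P = Mul(-2, 6) = -12)
Function('C')(l, n) = 3 (Function('C')(l, n) = Add(-3, 6) = 3)
Function('k')(w) = Add(4, Mul(3, w)) (Function('k')(w) = Add(Mul(3, w), 4) = Add(4, Mul(3, w)))
Function('M')(I) = -8 (Function('M')(I) = Mul(-8, 1) = -8)
Mul(Function('k')(30), Function('M')(-16)) = Mul(Add(4, Mul(3, 30)), -8) = Mul(Add(4, 90), -8) = Mul(94, -8) = -752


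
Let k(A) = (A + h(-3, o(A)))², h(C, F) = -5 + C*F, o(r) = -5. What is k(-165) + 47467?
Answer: 71492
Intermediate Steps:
k(A) = (10 + A)² (k(A) = (A + (-5 - 3*(-5)))² = (A + (-5 + 15))² = (A + 10)² = (10 + A)²)
k(-165) + 47467 = (10 - 165)² + 47467 = (-155)² + 47467 = 24025 + 47467 = 71492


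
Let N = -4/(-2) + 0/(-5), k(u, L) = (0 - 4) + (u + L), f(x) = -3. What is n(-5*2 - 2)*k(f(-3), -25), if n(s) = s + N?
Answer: 320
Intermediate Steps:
k(u, L) = -4 + L + u (k(u, L) = -4 + (L + u) = -4 + L + u)
N = 2 (N = -4*(-½) + 0*(-⅕) = 2 + 0 = 2)
n(s) = 2 + s (n(s) = s + 2 = 2 + s)
n(-5*2 - 2)*k(f(-3), -25) = (2 + (-5*2 - 2))*(-4 - 25 - 3) = (2 + (-10 - 2))*(-32) = (2 - 12)*(-32) = -10*(-32) = 320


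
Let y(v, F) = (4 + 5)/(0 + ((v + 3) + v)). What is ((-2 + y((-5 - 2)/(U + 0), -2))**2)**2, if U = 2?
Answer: 83521/256 ≈ 326.25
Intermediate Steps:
y(v, F) = 9/(3 + 2*v) (y(v, F) = 9/(0 + ((3 + v) + v)) = 9/(0 + (3 + 2*v)) = 9/(3 + 2*v))
((-2 + y((-5 - 2)/(U + 0), -2))**2)**2 = ((-2 + 9/(3 + 2*((-5 - 2)/(2 + 0))))**2)**2 = ((-2 + 9/(3 + 2*(-7/2)))**2)**2 = ((-2 + 9/(3 - 7))**2)**2 = ((-2 + 9/(-4))**2)**2 = ((-2 + 9*(-1/4))**2)**2 = ((-2 - 9/4)**2)**2 = ((-17/4)**2)**2 = (289/16)**2 = 83521/256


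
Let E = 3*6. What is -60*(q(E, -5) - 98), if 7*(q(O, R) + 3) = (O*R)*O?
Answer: 139620/7 ≈ 19946.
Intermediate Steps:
E = 18
q(O, R) = -3 + R*O²/7 (q(O, R) = -3 + ((O*R)*O)/7 = -3 + (R*O²)/7 = -3 + R*O²/7)
-60*(q(E, -5) - 98) = -60*((-3 + (⅐)*(-5)*18²) - 98) = -60*((-3 + (⅐)*(-5)*324) - 98) = -60*((-3 - 1620/7) - 98) = -60*(-1641/7 - 98) = -60*(-2327/7) = 139620/7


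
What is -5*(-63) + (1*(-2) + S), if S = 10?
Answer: 323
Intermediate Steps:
-5*(-63) + (1*(-2) + S) = -5*(-63) + (1*(-2) + 10) = 315 + (-2 + 10) = 315 + 8 = 323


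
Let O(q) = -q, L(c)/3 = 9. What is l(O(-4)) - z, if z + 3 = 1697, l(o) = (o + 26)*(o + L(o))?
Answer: -764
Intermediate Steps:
L(c) = 27 (L(c) = 3*9 = 27)
l(o) = (26 + o)*(27 + o) (l(o) = (o + 26)*(o + 27) = (26 + o)*(27 + o))
z = 1694 (z = -3 + 1697 = 1694)
l(O(-4)) - z = (702 + (-1*(-4))² + 53*(-1*(-4))) - 1*1694 = (702 + 4² + 53*4) - 1694 = (702 + 16 + 212) - 1694 = 930 - 1694 = -764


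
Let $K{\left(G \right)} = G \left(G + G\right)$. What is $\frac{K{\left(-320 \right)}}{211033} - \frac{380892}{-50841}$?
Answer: $\frac{30264339412}{3576376251} \approx 8.4623$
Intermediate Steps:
$K{\left(G \right)} = 2 G^{2}$ ($K{\left(G \right)} = G 2 G = 2 G^{2}$)
$\frac{K{\left(-320 \right)}}{211033} - \frac{380892}{-50841} = \frac{2 \left(-320\right)^{2}}{211033} - \frac{380892}{-50841} = 2 \cdot 102400 \cdot \frac{1}{211033} - - \frac{126964}{16947} = 204800 \cdot \frac{1}{211033} + \frac{126964}{16947} = \frac{204800}{211033} + \frac{126964}{16947} = \frac{30264339412}{3576376251}$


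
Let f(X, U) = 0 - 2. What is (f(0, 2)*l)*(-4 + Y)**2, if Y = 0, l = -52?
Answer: 1664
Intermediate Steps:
f(X, U) = -2
(f(0, 2)*l)*(-4 + Y)**2 = (-2*(-52))*(-4 + 0)**2 = 104*(-4)**2 = 104*16 = 1664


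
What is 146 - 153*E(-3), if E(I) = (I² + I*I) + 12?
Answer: -4444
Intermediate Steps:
E(I) = 12 + 2*I² (E(I) = (I² + I²) + 12 = 2*I² + 12 = 12 + 2*I²)
146 - 153*E(-3) = 146 - 153*(12 + 2*(-3)²) = 146 - 153*(12 + 2*9) = 146 - 153*(12 + 18) = 146 - 153*30 = 146 - 4590 = -4444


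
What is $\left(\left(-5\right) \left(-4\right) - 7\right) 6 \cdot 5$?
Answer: $390$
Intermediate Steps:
$\left(\left(-5\right) \left(-4\right) - 7\right) 6 \cdot 5 = \left(20 - 7\right) 30 = 13 \cdot 30 = 390$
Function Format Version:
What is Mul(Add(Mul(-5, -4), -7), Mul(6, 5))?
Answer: 390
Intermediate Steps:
Mul(Add(Mul(-5, -4), -7), Mul(6, 5)) = Mul(Add(20, -7), 30) = Mul(13, 30) = 390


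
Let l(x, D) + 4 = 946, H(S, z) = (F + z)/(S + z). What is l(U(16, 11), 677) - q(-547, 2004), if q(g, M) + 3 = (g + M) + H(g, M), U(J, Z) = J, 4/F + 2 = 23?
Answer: -15707752/30597 ≈ -513.38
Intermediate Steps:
F = 4/21 (F = 4/(-2 + 23) = 4/21 ≈ 0.19048)
H(S, z) = (4/21 + z)/(S + z)
l(x, D) = 942 (l(x, D) = -4 + 946 = 942)
q(g, M) = -3 + M + g + (4/21 + M)/(M + g) (q(g, M) = -3 + ((g + M) + (4/21 + M)/(g + M)) = -3 + ((M + g) + (4/21 + M)/(M + g)) = -3 + (M + g + (4/21 + M)/(M + g)) = -3 + M + g + (4/21 + M)/(M + g))
l(U(16, 11), 677) - q(-547, 2004) = 942 - (4/21 + 2004 + (2004 - 547)*(-3 + 2004 - 547))/(2004 - 547) = 942 - (4/21 + 2004 + 1457*1454)/1457 = 942 - (4/21 + 2004 + 2118478)/1457 = 942 - 44530126/(1457*21) = 942 - 1*44530126/30597 = 942 - 44530126/30597 = -15707752/30597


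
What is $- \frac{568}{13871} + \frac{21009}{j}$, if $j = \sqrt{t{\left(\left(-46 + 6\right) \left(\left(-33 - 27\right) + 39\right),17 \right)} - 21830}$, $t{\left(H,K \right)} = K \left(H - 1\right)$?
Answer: $- \frac{568}{13871} - \frac{447 i \sqrt{7567}}{161} \approx -0.040949 - 241.51 i$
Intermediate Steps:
$t{\left(H,K \right)} = K \left(-1 + H\right)$
$j = i \sqrt{7567}$ ($j = \sqrt{17 \left(-1 + \left(-46 + 6\right) \left(\left(-33 - 27\right) + 39\right)\right) - 21830} = \sqrt{17 \left(-1 - 40 \left(\left(-33 - 27\right) + 39\right)\right) - 21830} = \sqrt{17 \left(-1 - 40 \left(-60 + 39\right)\right) - 21830} = \sqrt{17 \left(-1 - -840\right) - 21830} = \sqrt{17 \left(-1 + 840\right) - 21830} = \sqrt{17 \cdot 839 - 21830} = \sqrt{14263 - 21830} = \sqrt{-7567} = i \sqrt{7567} \approx 86.989 i$)
$- \frac{568}{13871} + \frac{21009}{j} = - \frac{568}{13871} + \frac{21009}{i \sqrt{7567}} = \left(-568\right) \frac{1}{13871} + 21009 \left(- \frac{i \sqrt{7567}}{7567}\right) = - \frac{568}{13871} - \frac{447 i \sqrt{7567}}{161}$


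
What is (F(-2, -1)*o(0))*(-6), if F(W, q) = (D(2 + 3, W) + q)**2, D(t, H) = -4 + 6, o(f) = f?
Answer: 0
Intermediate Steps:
D(t, H) = 2
F(W, q) = (2 + q)**2
(F(-2, -1)*o(0))*(-6) = ((2 - 1)**2*0)*(-6) = (1**2*0)*(-6) = (1*0)*(-6) = 0*(-6) = 0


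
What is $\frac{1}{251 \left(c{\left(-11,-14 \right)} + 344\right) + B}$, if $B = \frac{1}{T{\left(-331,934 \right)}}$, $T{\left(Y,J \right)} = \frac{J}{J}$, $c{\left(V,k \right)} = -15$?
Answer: $\frac{1}{82580} \approx 1.2109 \cdot 10^{-5}$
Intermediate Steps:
$T{\left(Y,J \right)} = 1$
$B = 1$ ($B = 1^{-1} = 1$)
$\frac{1}{251 \left(c{\left(-11,-14 \right)} + 344\right) + B} = \frac{1}{251 \left(-15 + 344\right) + 1} = \frac{1}{251 \cdot 329 + 1} = \frac{1}{82579 + 1} = \frac{1}{82580}$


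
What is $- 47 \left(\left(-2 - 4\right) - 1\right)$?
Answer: $329$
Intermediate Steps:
$- 47 \left(\left(-2 - 4\right) - 1\right) = - 47 \left(-6 - 1\right) = \left(-47\right) \left(-7\right) = 329$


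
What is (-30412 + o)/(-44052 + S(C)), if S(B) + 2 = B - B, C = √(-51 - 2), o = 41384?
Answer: -5486/22027 ≈ -0.24906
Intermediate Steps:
C = I*√53 (C = √(-53) = I*√53 ≈ 7.2801*I)
S(B) = -2 (S(B) = -2 + (B - B) = -2 + 0 = -2)
(-30412 + o)/(-44052 + S(C)) = (-30412 + 41384)/(-44052 - 2) = 10972/(-44054) = 10972*(-1/44054) = -5486/22027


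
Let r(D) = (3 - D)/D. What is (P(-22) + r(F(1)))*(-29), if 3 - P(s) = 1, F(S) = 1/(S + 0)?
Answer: -116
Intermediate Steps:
F(S) = 1/S
P(s) = 2 (P(s) = 3 - 1*1 = 3 - 1 = 2)
r(D) = (3 - D)/D
(P(-22) + r(F(1)))*(-29) = (2 + (3 - 1/1)/(1/1))*(-29) = (2 + (3 - 1*1)/1)*(-29) = (2 + 1*(3 - 1))*(-29) = (2 + 1*2)*(-29) = (2 + 2)*(-29) = 4*(-29) = -116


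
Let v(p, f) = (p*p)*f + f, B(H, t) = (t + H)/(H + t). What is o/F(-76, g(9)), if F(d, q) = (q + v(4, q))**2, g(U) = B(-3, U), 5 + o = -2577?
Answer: -1291/162 ≈ -7.9691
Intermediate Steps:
o = -2582 (o = -5 - 2577 = -2582)
B(H, t) = 1 (B(H, t) = (H + t)/(H + t) = 1)
g(U) = 1
v(p, f) = f + f*p**2 (v(p, f) = p**2*f + f = f*p**2 + f = f + f*p**2)
F(d, q) = 324*q**2 (F(d, q) = (q + q*(1 + 4**2))**2 = (q + q*(1 + 16))**2 = (q + q*17)**2 = (q + 17*q)**2 = (18*q)**2 = 324*q**2)
o/F(-76, g(9)) = -2582/(324*1**2) = -2582/(324*1) = -2582/324 = -2582*1/324 = -1291/162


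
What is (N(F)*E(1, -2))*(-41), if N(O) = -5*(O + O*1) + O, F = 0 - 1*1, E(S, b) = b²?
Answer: -1476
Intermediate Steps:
F = -1 (F = 0 - 1 = -1)
N(O) = -9*O (N(O) = -5*(O + O) + O = -10*O + O = -9*O)
(N(F)*E(1, -2))*(-41) = (-9*(-1)*(-2)²)*(-41) = (9*4)*(-41) = 36*(-41) = -1476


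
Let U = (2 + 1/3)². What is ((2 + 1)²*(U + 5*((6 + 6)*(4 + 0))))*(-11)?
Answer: -24299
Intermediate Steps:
U = 49/9 (U = (2 + ⅓)² = (7/3)² = 49/9 ≈ 5.4444)
((2 + 1)²*(U + 5*((6 + 6)*(4 + 0))))*(-11) = ((2 + 1)²*(49/9 + 5*((6 + 6)*(4 + 0))))*(-11) = (3²*(49/9 + 5*(12*4)))*(-11) = (9*(49/9 + 5*48))*(-11) = (9*(49/9 + 240))*(-11) = (9*(2209/9))*(-11) = 2209*(-11) = -24299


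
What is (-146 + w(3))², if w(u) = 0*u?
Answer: 21316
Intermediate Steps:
w(u) = 0
(-146 + w(3))² = (-146 + 0)² = (-146)² = 21316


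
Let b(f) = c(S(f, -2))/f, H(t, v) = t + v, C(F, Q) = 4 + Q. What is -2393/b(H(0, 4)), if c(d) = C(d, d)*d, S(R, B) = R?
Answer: -2393/8 ≈ -299.13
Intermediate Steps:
c(d) = d*(4 + d) (c(d) = (4 + d)*d = d*(4 + d))
b(f) = 4 + f (b(f) = (f*(4 + f))/f = 4 + f)
-2393/b(H(0, 4)) = -2393/(4 + (0 + 4)) = -2393/(4 + 4) = -2393/8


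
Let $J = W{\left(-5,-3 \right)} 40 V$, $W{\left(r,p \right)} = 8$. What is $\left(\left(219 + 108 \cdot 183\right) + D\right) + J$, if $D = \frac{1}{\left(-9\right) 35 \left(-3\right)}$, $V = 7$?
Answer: $\frac{21000736}{945} \approx 22223.0$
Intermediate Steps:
$D = \frac{1}{945}$ ($D = \frac{1}{\left(-315\right) \left(-3\right)} = \frac{1}{945} \approx 0.0010582$)
$J = 2240$ ($J = 8 \cdot 40 \cdot 7 = 320 \cdot 7 = 2240$)
$\left(\left(219 + 108 \cdot 183\right) + D\right) + J = \left(\left(219 + 108 \cdot 183\right) + \frac{1}{945}\right) + 2240 = \left(\left(219 + 19764\right) + \frac{1}{945}\right) + 2240 = \left(19983 + \frac{1}{945}\right) + 2240 = \frac{18883936}{945} + 2240 = \frac{21000736}{945}$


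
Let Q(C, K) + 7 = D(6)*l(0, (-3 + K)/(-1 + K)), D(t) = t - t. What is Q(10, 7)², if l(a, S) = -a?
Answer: 49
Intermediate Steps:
D(t) = 0
Q(C, K) = -7 (Q(C, K) = -7 + 0*(-1*0) = -7 + 0*0 = -7 + 0 = -7)
Q(10, 7)² = (-7)² = 49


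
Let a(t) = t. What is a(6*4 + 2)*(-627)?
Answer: -16302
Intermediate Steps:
a(6*4 + 2)*(-627) = (6*4 + 2)*(-627) = (24 + 2)*(-627) = 26*(-627) = -16302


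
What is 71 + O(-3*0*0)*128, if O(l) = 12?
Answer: 1607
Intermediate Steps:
71 + O(-3*0*0)*128 = 71 + 12*128 = 71 + 1536 = 1607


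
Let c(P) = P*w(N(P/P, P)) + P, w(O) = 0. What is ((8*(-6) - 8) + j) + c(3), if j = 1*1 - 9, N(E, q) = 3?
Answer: -61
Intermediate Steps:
c(P) = P (c(P) = P*0 + P = 0 + P = P)
j = -8 (j = 1 - 9 = -8)
((8*(-6) - 8) + j) + c(3) = ((8*(-6) - 8) - 8) + 3 = ((-48 - 8) - 8) + 3 = (-56 - 8) + 3 = -64 + 3 = -61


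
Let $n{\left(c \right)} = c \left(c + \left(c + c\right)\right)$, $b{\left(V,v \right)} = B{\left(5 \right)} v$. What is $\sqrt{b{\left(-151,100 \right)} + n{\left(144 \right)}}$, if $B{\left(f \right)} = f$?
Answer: $2 \sqrt{15677} \approx 250.42$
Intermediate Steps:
$b{\left(V,v \right)} = 5 v$
$n{\left(c \right)} = 3 c^{2}$ ($n{\left(c \right)} = c \left(c + 2 c\right) = c 3 c = 3 c^{2}$)
$\sqrt{b{\left(-151,100 \right)} + n{\left(144 \right)}} = \sqrt{5 \cdot 100 + 3 \cdot 144^{2}} = \sqrt{500 + 3 \cdot 20736} = \sqrt{500 + 62208} = \sqrt{62708} = 2 \sqrt{15677}$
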